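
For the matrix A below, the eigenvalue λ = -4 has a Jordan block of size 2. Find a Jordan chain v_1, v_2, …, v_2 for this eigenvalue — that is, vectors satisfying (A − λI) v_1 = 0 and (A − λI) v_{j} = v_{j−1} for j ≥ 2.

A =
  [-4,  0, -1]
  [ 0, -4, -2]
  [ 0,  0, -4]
A Jordan chain for λ = -4 of length 2:
v_1 = (-1, -2, 0)ᵀ
v_2 = (0, 0, 1)ᵀ

Let N = A − (-4)·I. We want v_2 with N^2 v_2 = 0 but N^1 v_2 ≠ 0; then v_{j-1} := N · v_j for j = 2, …, 2.

Pick v_2 = (0, 0, 1)ᵀ.
Then v_1 = N · v_2 = (-1, -2, 0)ᵀ.

Sanity check: (A − (-4)·I) v_1 = (0, 0, 0)ᵀ = 0. ✓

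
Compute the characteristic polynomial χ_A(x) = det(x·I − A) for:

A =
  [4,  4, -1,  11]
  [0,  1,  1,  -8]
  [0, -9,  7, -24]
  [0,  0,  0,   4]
x^4 - 16*x^3 + 96*x^2 - 256*x + 256

Expanding det(x·I − A) (e.g. by cofactor expansion or by noting that A is similar to its Jordan form J, which has the same characteristic polynomial as A) gives
  χ_A(x) = x^4 - 16*x^3 + 96*x^2 - 256*x + 256
which factors as (x - 4)^4. The eigenvalues (with algebraic multiplicities) are λ = 4 with multiplicity 4.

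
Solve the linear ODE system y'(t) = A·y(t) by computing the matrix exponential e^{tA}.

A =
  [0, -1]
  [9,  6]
e^{tA} =
  [-3*t*exp(3*t) + exp(3*t), -t*exp(3*t)]
  [9*t*exp(3*t), 3*t*exp(3*t) + exp(3*t)]

Strategy: write A = P · J · P⁻¹ where J is a Jordan canonical form, so e^{tA} = P · e^{tJ} · P⁻¹, and e^{tJ} can be computed block-by-block.

A has Jordan form
J =
  [3, 1]
  [0, 3]
(up to reordering of blocks).

Per-block formulas:
  For a 2×2 Jordan block J_2(3): exp(t · J_2(3)) = e^(3t)·(I + t·N), where N is the 2×2 nilpotent shift.

After assembling e^{tJ} and conjugating by P, we get:

e^{tA} =
  [-3*t*exp(3*t) + exp(3*t), -t*exp(3*t)]
  [9*t*exp(3*t), 3*t*exp(3*t) + exp(3*t)]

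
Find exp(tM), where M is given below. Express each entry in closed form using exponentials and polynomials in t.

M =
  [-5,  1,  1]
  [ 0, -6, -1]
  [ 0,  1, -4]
e^{tM} =
  [exp(-5*t), t*exp(-5*t), t*exp(-5*t)]
  [0, -t*exp(-5*t) + exp(-5*t), -t*exp(-5*t)]
  [0, t*exp(-5*t), t*exp(-5*t) + exp(-5*t)]

Strategy: write M = P · J · P⁻¹ where J is a Jordan canonical form, so e^{tM} = P · e^{tJ} · P⁻¹, and e^{tJ} can be computed block-by-block.

M has Jordan form
J =
  [-5,  1,  0]
  [ 0, -5,  0]
  [ 0,  0, -5]
(up to reordering of blocks).

Per-block formulas:
  For a 2×2 Jordan block J_2(-5): exp(t · J_2(-5)) = e^(-5t)·(I + t·N), where N is the 2×2 nilpotent shift.
  For a 1×1 block at λ = -5: exp(t · [-5]) = [e^(-5t)].

After assembling e^{tJ} and conjugating by P, we get:

e^{tM} =
  [exp(-5*t), t*exp(-5*t), t*exp(-5*t)]
  [0, -t*exp(-5*t) + exp(-5*t), -t*exp(-5*t)]
  [0, t*exp(-5*t), t*exp(-5*t) + exp(-5*t)]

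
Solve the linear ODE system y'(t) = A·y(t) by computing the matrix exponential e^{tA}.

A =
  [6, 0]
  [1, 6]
e^{tA} =
  [exp(6*t), 0]
  [t*exp(6*t), exp(6*t)]

Strategy: write A = P · J · P⁻¹ where J is a Jordan canonical form, so e^{tA} = P · e^{tJ} · P⁻¹, and e^{tJ} can be computed block-by-block.

A has Jordan form
J =
  [6, 1]
  [0, 6]
(up to reordering of blocks).

Per-block formulas:
  For a 2×2 Jordan block J_2(6): exp(t · J_2(6)) = e^(6t)·(I + t·N), where N is the 2×2 nilpotent shift.

After assembling e^{tJ} and conjugating by P, we get:

e^{tA} =
  [exp(6*t), 0]
  [t*exp(6*t), exp(6*t)]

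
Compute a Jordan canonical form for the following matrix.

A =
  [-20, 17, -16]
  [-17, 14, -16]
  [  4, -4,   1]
J_2(-3) ⊕ J_1(1)

The characteristic polynomial is
  det(x·I − A) = x^3 + 5*x^2 + 3*x - 9 = (x - 1)*(x + 3)^2

Eigenvalues and multiplicities (the geometric multiplicity of λ is n − rank(A − λI), which equals the number of Jordan blocks for λ):
  λ = -3: algebraic multiplicity = 2, geometric multiplicity = 1
  λ = 1: algebraic multiplicity = 1, geometric multiplicity = 1

Determining the block sizes for each eigenvalue:
  λ = -3: one block (gm = 1), so the single block has size am = 2 → block sizes [2]
  λ = 1: one block (gm = 1), so the single block has size am = 1 → block sizes [1]

Assembling the blocks gives a Jordan form
J =
  [-3,  1, 0]
  [ 0, -3, 0]
  [ 0,  0, 1]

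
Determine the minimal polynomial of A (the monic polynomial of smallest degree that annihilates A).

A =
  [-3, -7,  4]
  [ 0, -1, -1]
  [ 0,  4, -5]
x^3 + 9*x^2 + 27*x + 27

The characteristic polynomial is χ_A(x) = (x + 3)^3, so the eigenvalues are known. The minimal polynomial is
  m_A(x) = Π_λ (x − λ)^{k_λ}
where k_λ is the size of the *largest* Jordan block for λ (equivalently, the smallest k with (A − λI)^k v = 0 for every generalised eigenvector v of λ).

  λ = -3: largest Jordan block has size 3, contributing (x + 3)^3

So m_A(x) = (x + 3)^3 = x^3 + 9*x^2 + 27*x + 27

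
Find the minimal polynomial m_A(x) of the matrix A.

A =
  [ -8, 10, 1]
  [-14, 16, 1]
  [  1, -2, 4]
x^3 - 12*x^2 + 45*x - 54

The characteristic polynomial is χ_A(x) = (x - 6)*(x - 3)^2, so the eigenvalues are known. The minimal polynomial is
  m_A(x) = Π_λ (x − λ)^{k_λ}
where k_λ is the size of the *largest* Jordan block for λ (equivalently, the smallest k with (A − λI)^k v = 0 for every generalised eigenvector v of λ).

  λ = 3: largest Jordan block has size 2, contributing (x − 3)^2
  λ = 6: largest Jordan block has size 1, contributing (x − 6)

So m_A(x) = (x - 6)*(x - 3)^2 = x^3 - 12*x^2 + 45*x - 54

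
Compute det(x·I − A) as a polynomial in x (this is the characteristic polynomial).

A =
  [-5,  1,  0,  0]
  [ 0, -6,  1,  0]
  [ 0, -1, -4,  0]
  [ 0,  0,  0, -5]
x^4 + 20*x^3 + 150*x^2 + 500*x + 625

Expanding det(x·I − A) (e.g. by cofactor expansion or by noting that A is similar to its Jordan form J, which has the same characteristic polynomial as A) gives
  χ_A(x) = x^4 + 20*x^3 + 150*x^2 + 500*x + 625
which factors as (x + 5)^4. The eigenvalues (with algebraic multiplicities) are λ = -5 with multiplicity 4.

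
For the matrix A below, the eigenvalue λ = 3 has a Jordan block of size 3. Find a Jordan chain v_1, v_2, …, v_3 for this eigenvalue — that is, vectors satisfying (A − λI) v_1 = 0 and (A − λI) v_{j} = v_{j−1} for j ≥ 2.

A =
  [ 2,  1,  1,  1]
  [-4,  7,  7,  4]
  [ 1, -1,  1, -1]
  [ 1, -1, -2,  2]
A Jordan chain for λ = 3 of length 3:
v_1 = (-1, -1, 0, 0)ᵀ
v_2 = (-1, -4, 1, 1)ᵀ
v_3 = (1, 0, 0, 0)ᵀ

Let N = A − (3)·I. We want v_3 with N^3 v_3 = 0 but N^2 v_3 ≠ 0; then v_{j-1} := N · v_j for j = 3, …, 2.

Pick v_3 = (1, 0, 0, 0)ᵀ.
Then v_2 = N · v_3 = (-1, -4, 1, 1)ᵀ.
Then v_1 = N · v_2 = (-1, -1, 0, 0)ᵀ.

Sanity check: (A − (3)·I) v_1 = (0, 0, 0, 0)ᵀ = 0. ✓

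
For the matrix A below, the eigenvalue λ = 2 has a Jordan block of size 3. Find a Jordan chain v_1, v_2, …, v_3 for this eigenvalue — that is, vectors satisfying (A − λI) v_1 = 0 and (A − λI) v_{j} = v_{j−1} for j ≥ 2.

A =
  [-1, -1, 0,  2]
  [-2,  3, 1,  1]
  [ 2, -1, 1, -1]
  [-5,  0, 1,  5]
A Jordan chain for λ = 2 of length 3:
v_1 = (1, 1, -1, 2)ᵀ
v_2 = (-3, -2, 2, -5)ᵀ
v_3 = (1, 0, 0, 0)ᵀ

Let N = A − (2)·I. We want v_3 with N^3 v_3 = 0 but N^2 v_3 ≠ 0; then v_{j-1} := N · v_j for j = 3, …, 2.

Pick v_3 = (1, 0, 0, 0)ᵀ.
Then v_2 = N · v_3 = (-3, -2, 2, -5)ᵀ.
Then v_1 = N · v_2 = (1, 1, -1, 2)ᵀ.

Sanity check: (A − (2)·I) v_1 = (0, 0, 0, 0)ᵀ = 0. ✓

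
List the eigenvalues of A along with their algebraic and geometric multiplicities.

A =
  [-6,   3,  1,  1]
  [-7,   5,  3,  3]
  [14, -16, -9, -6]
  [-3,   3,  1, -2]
λ = -3: alg = 4, geom = 2

Step 1 — factor the characteristic polynomial to read off the algebraic multiplicities:
  χ_A(x) = (x + 3)^4

Step 2 — compute geometric multiplicities via the rank-nullity identity g(λ) = n − rank(A − λI):
  rank(A − (-3)·I) = 2, so dim ker(A − (-3)·I) = n − 2 = 2

Summary:
  λ = -3: algebraic multiplicity = 4, geometric multiplicity = 2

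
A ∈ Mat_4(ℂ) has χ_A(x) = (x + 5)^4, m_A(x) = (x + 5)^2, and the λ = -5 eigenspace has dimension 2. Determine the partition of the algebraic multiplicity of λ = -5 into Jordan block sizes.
Block sizes for λ = -5: [2, 2]

Step 1 — from the characteristic polynomial, algebraic multiplicity of λ = -5 is 4. From dim ker(A − (-5)·I) = 2, there are exactly 2 Jordan blocks for λ = -5.
Step 2 — from the minimal polynomial, the factor (x + 5)^2 tells us the largest block for λ = -5 has size 2.
Step 3 — with total size 4, 2 blocks, and largest block 2, the block sizes (in nonincreasing order) are [2, 2].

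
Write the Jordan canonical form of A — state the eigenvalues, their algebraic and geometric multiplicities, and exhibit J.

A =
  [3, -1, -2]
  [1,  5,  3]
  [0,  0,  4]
J_3(4)

The characteristic polynomial is
  det(x·I − A) = x^3 - 12*x^2 + 48*x - 64 = (x - 4)^3

Eigenvalues and multiplicities (the geometric multiplicity of λ is n − rank(A − λI), which equals the number of Jordan blocks for λ):
  λ = 4: algebraic multiplicity = 3, geometric multiplicity = 1

Determining the block sizes for each eigenvalue:
  λ = 4: one block (gm = 1), so the single block has size am = 3 → block sizes [3]

Assembling the blocks gives a Jordan form
J =
  [4, 1, 0]
  [0, 4, 1]
  [0, 0, 4]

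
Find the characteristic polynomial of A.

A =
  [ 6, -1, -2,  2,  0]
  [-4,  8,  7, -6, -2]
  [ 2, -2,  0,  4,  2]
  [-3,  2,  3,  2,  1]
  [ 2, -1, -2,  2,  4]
x^5 - 20*x^4 + 160*x^3 - 640*x^2 + 1280*x - 1024

Expanding det(x·I − A) (e.g. by cofactor expansion or by noting that A is similar to its Jordan form J, which has the same characteristic polynomial as A) gives
  χ_A(x) = x^5 - 20*x^4 + 160*x^3 - 640*x^2 + 1280*x - 1024
which factors as (x - 4)^5. The eigenvalues (with algebraic multiplicities) are λ = 4 with multiplicity 5.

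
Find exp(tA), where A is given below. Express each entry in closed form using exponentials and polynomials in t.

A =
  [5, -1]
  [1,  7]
e^{tA} =
  [-t*exp(6*t) + exp(6*t), -t*exp(6*t)]
  [t*exp(6*t), t*exp(6*t) + exp(6*t)]

Strategy: write A = P · J · P⁻¹ where J is a Jordan canonical form, so e^{tA} = P · e^{tJ} · P⁻¹, and e^{tJ} can be computed block-by-block.

A has Jordan form
J =
  [6, 1]
  [0, 6]
(up to reordering of blocks).

Per-block formulas:
  For a 2×2 Jordan block J_2(6): exp(t · J_2(6)) = e^(6t)·(I + t·N), where N is the 2×2 nilpotent shift.

After assembling e^{tJ} and conjugating by P, we get:

e^{tA} =
  [-t*exp(6*t) + exp(6*t), -t*exp(6*t)]
  [t*exp(6*t), t*exp(6*t) + exp(6*t)]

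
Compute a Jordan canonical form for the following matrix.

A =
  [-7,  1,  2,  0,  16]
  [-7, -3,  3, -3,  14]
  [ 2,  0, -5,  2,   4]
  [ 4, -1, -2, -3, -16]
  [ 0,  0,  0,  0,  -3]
J_3(-5) ⊕ J_1(-3) ⊕ J_1(-3)

The characteristic polynomial is
  det(x·I − A) = x^5 + 21*x^4 + 174*x^3 + 710*x^2 + 1425*x + 1125 = (x + 3)^2*(x + 5)^3

Eigenvalues and multiplicities (the geometric multiplicity of λ is n − rank(A − λI), which equals the number of Jordan blocks for λ):
  λ = -5: algebraic multiplicity = 3, geometric multiplicity = 1
  λ = -3: algebraic multiplicity = 2, geometric multiplicity = 2

Determining the block sizes for each eigenvalue:
  λ = -5: one block (gm = 1), so the single block has size am = 3 → block sizes [3]
  λ = -3: gm = am = 2, so every block has size 1 → block sizes [1, 1]

Assembling the blocks gives a Jordan form
J =
  [-5,  1,  0,  0,  0]
  [ 0, -5,  1,  0,  0]
  [ 0,  0, -5,  0,  0]
  [ 0,  0,  0, -3,  0]
  [ 0,  0,  0,  0, -3]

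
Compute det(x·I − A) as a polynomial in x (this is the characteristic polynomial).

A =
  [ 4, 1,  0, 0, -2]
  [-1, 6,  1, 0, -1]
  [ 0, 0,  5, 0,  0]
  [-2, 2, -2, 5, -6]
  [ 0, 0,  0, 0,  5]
x^5 - 25*x^4 + 250*x^3 - 1250*x^2 + 3125*x - 3125

Expanding det(x·I − A) (e.g. by cofactor expansion or by noting that A is similar to its Jordan form J, which has the same characteristic polynomial as A) gives
  χ_A(x) = x^5 - 25*x^4 + 250*x^3 - 1250*x^2 + 3125*x - 3125
which factors as (x - 5)^5. The eigenvalues (with algebraic multiplicities) are λ = 5 with multiplicity 5.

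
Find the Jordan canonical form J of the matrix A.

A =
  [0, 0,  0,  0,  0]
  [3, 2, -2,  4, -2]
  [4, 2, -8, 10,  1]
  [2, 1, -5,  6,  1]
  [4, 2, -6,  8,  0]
J_3(0) ⊕ J_2(0)

The characteristic polynomial is
  det(x·I − A) = x^5

Eigenvalues and multiplicities (the geometric multiplicity of λ is n − rank(A − λI), which equals the number of Jordan blocks for λ):
  λ = 0: algebraic multiplicity = 5, geometric multiplicity = 2

Determining the block sizes for each eigenvalue:
  λ = 0: with am = 5 and gm = 2, the partition is not yet determined (e.g. several partitions of 5 into 2 parts exist). Let N = A − (0)·I. Computing rank(N^1) = 3, rank(N^2) = 1, rank(N^3) = 0; the number of blocks of size ≥ j is rank(N^{j−1}) − rank(N^j), giving [2, 2, 1]. So we have 1 block(s) of size 3, 1 block(s) of size 2 → block sizes [3, 2]

Assembling the blocks gives a Jordan form
J =
  [0, 1, 0, 0, 0]
  [0, 0, 1, 0, 0]
  [0, 0, 0, 0, 0]
  [0, 0, 0, 0, 1]
  [0, 0, 0, 0, 0]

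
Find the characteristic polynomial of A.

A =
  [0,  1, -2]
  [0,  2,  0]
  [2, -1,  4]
x^3 - 6*x^2 + 12*x - 8

Expanding det(x·I − A) (e.g. by cofactor expansion or by noting that A is similar to its Jordan form J, which has the same characteristic polynomial as A) gives
  χ_A(x) = x^3 - 6*x^2 + 12*x - 8
which factors as (x - 2)^3. The eigenvalues (with algebraic multiplicities) are λ = 2 with multiplicity 3.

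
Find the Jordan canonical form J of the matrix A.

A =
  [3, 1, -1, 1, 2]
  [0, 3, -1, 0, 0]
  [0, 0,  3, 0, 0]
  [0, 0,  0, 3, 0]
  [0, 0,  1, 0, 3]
J_3(3) ⊕ J_1(3) ⊕ J_1(3)

The characteristic polynomial is
  det(x·I − A) = x^5 - 15*x^4 + 90*x^3 - 270*x^2 + 405*x - 243 = (x - 3)^5

Eigenvalues and multiplicities (the geometric multiplicity of λ is n − rank(A − λI), which equals the number of Jordan blocks for λ):
  λ = 3: algebraic multiplicity = 5, geometric multiplicity = 3

Determining the block sizes for each eigenvalue:
  λ = 3: with am = 5 and gm = 3, the partition is not yet determined (e.g. several partitions of 5 into 3 parts exist). Let N = A − (3)·I. Computing rank(N^1) = 2, rank(N^2) = 1, rank(N^3) = 0; the number of blocks of size ≥ j is rank(N^{j−1}) − rank(N^j), giving [3, 1, 1]. So we have 1 block(s) of size 3, 2 block(s) of size 1 → block sizes [3, 1, 1]

Assembling the blocks gives a Jordan form
J =
  [3, 1, 0, 0, 0]
  [0, 3, 1, 0, 0]
  [0, 0, 3, 0, 0]
  [0, 0, 0, 3, 0]
  [0, 0, 0, 0, 3]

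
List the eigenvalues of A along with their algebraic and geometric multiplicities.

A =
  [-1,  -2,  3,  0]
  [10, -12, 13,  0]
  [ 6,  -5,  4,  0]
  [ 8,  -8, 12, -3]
λ = -3: alg = 4, geom = 2

Step 1 — factor the characteristic polynomial to read off the algebraic multiplicities:
  χ_A(x) = (x + 3)^4

Step 2 — compute geometric multiplicities via the rank-nullity identity g(λ) = n − rank(A − λI):
  rank(A − (-3)·I) = 2, so dim ker(A − (-3)·I) = n − 2 = 2

Summary:
  λ = -3: algebraic multiplicity = 4, geometric multiplicity = 2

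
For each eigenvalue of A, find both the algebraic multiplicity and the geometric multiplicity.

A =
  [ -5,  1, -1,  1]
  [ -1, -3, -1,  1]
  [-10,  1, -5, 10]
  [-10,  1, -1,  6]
λ = -4: alg = 3, geom = 2; λ = 5: alg = 1, geom = 1

Step 1 — factor the characteristic polynomial to read off the algebraic multiplicities:
  χ_A(x) = (x - 5)*(x + 4)^3

Step 2 — compute geometric multiplicities via the rank-nullity identity g(λ) = n − rank(A − λI):
  rank(A − (-4)·I) = 2, so dim ker(A − (-4)·I) = n − 2 = 2
  rank(A − (5)·I) = 3, so dim ker(A − (5)·I) = n − 3 = 1

Summary:
  λ = -4: algebraic multiplicity = 3, geometric multiplicity = 2
  λ = 5: algebraic multiplicity = 1, geometric multiplicity = 1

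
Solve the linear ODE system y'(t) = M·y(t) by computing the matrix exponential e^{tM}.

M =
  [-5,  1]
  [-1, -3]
e^{tM} =
  [-t*exp(-4*t) + exp(-4*t), t*exp(-4*t)]
  [-t*exp(-4*t), t*exp(-4*t) + exp(-4*t)]

Strategy: write M = P · J · P⁻¹ where J is a Jordan canonical form, so e^{tM} = P · e^{tJ} · P⁻¹, and e^{tJ} can be computed block-by-block.

M has Jordan form
J =
  [-4,  1]
  [ 0, -4]
(up to reordering of blocks).

Per-block formulas:
  For a 2×2 Jordan block J_2(-4): exp(t · J_2(-4)) = e^(-4t)·(I + t·N), where N is the 2×2 nilpotent shift.

After assembling e^{tJ} and conjugating by P, we get:

e^{tM} =
  [-t*exp(-4*t) + exp(-4*t), t*exp(-4*t)]
  [-t*exp(-4*t), t*exp(-4*t) + exp(-4*t)]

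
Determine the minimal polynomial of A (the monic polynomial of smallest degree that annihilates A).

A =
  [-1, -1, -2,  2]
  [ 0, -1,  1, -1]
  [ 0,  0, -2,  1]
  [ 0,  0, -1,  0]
x^3 + 3*x^2 + 3*x + 1

The characteristic polynomial is χ_A(x) = (x + 1)^4, so the eigenvalues are known. The minimal polynomial is
  m_A(x) = Π_λ (x − λ)^{k_λ}
where k_λ is the size of the *largest* Jordan block for λ (equivalently, the smallest k with (A − λI)^k v = 0 for every generalised eigenvector v of λ).

  λ = -1: largest Jordan block has size 3, contributing (x + 1)^3

So m_A(x) = (x + 1)^3 = x^3 + 3*x^2 + 3*x + 1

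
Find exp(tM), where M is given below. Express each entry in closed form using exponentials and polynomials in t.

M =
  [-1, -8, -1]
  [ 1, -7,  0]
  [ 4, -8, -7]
e^{tM} =
  [2*t^2*exp(-5*t) + 4*t*exp(-5*t) + exp(-5*t), -4*t^2*exp(-5*t) - 8*t*exp(-5*t), -t^2*exp(-5*t) - t*exp(-5*t)]
  [t^2*exp(-5*t) + t*exp(-5*t), -2*t^2*exp(-5*t) - 2*t*exp(-5*t) + exp(-5*t), -t^2*exp(-5*t)/2]
  [4*t*exp(-5*t), -8*t*exp(-5*t), -2*t*exp(-5*t) + exp(-5*t)]

Strategy: write M = P · J · P⁻¹ where J is a Jordan canonical form, so e^{tM} = P · e^{tJ} · P⁻¹, and e^{tJ} can be computed block-by-block.

M has Jordan form
J =
  [-5,  1,  0]
  [ 0, -5,  1]
  [ 0,  0, -5]
(up to reordering of blocks).

Per-block formulas:
  For a 3×3 Jordan block J_3(-5): exp(t · J_3(-5)) = e^(-5t)·(I + t·N + (t^2/2)·N^2), where N is the 3×3 nilpotent shift.

After assembling e^{tJ} and conjugating by P, we get:

e^{tM} =
  [2*t^2*exp(-5*t) + 4*t*exp(-5*t) + exp(-5*t), -4*t^2*exp(-5*t) - 8*t*exp(-5*t), -t^2*exp(-5*t) - t*exp(-5*t)]
  [t^2*exp(-5*t) + t*exp(-5*t), -2*t^2*exp(-5*t) - 2*t*exp(-5*t) + exp(-5*t), -t^2*exp(-5*t)/2]
  [4*t*exp(-5*t), -8*t*exp(-5*t), -2*t*exp(-5*t) + exp(-5*t)]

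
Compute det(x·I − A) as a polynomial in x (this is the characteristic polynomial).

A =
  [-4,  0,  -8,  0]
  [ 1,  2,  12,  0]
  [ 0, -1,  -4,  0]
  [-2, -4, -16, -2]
x^4 + 8*x^3 + 24*x^2 + 32*x + 16

Expanding det(x·I − A) (e.g. by cofactor expansion or by noting that A is similar to its Jordan form J, which has the same characteristic polynomial as A) gives
  χ_A(x) = x^4 + 8*x^3 + 24*x^2 + 32*x + 16
which factors as (x + 2)^4. The eigenvalues (with algebraic multiplicities) are λ = -2 with multiplicity 4.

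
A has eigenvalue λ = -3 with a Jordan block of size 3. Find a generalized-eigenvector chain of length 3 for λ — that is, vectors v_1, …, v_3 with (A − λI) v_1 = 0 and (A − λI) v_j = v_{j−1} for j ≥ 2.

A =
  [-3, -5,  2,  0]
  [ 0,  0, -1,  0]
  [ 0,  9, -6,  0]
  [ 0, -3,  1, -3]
A Jordan chain for λ = -3 of length 3:
v_1 = (3, 0, 0, 0)ᵀ
v_2 = (-5, 3, 9, -3)ᵀ
v_3 = (0, 1, 0, 0)ᵀ

Let N = A − (-3)·I. We want v_3 with N^3 v_3 = 0 but N^2 v_3 ≠ 0; then v_{j-1} := N · v_j for j = 3, …, 2.

Pick v_3 = (0, 1, 0, 0)ᵀ.
Then v_2 = N · v_3 = (-5, 3, 9, -3)ᵀ.
Then v_1 = N · v_2 = (3, 0, 0, 0)ᵀ.

Sanity check: (A − (-3)·I) v_1 = (0, 0, 0, 0)ᵀ = 0. ✓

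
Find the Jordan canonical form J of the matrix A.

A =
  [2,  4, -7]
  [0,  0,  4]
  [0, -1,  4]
J_3(2)

The characteristic polynomial is
  det(x·I − A) = x^3 - 6*x^2 + 12*x - 8 = (x - 2)^3

Eigenvalues and multiplicities (the geometric multiplicity of λ is n − rank(A − λI), which equals the number of Jordan blocks for λ):
  λ = 2: algebraic multiplicity = 3, geometric multiplicity = 1

Determining the block sizes for each eigenvalue:
  λ = 2: one block (gm = 1), so the single block has size am = 3 → block sizes [3]

Assembling the blocks gives a Jordan form
J =
  [2, 1, 0]
  [0, 2, 1]
  [0, 0, 2]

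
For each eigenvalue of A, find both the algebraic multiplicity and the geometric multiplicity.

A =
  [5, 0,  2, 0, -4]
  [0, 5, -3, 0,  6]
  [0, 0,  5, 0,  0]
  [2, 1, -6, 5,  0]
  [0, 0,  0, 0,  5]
λ = 5: alg = 5, geom = 3

Step 1 — factor the characteristic polynomial to read off the algebraic multiplicities:
  χ_A(x) = (x - 5)^5

Step 2 — compute geometric multiplicities via the rank-nullity identity g(λ) = n − rank(A − λI):
  rank(A − (5)·I) = 2, so dim ker(A − (5)·I) = n − 2 = 3

Summary:
  λ = 5: algebraic multiplicity = 5, geometric multiplicity = 3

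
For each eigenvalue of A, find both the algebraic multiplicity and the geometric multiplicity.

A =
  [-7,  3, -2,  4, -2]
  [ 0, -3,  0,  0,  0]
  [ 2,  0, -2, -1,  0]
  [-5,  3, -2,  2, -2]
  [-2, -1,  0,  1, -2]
λ = -3: alg = 2, geom = 1; λ = -2: alg = 3, geom = 2

Step 1 — factor the characteristic polynomial to read off the algebraic multiplicities:
  χ_A(x) = (x + 2)^3*(x + 3)^2

Step 2 — compute geometric multiplicities via the rank-nullity identity g(λ) = n − rank(A − λI):
  rank(A − (-3)·I) = 4, so dim ker(A − (-3)·I) = n − 4 = 1
  rank(A − (-2)·I) = 3, so dim ker(A − (-2)·I) = n − 3 = 2

Summary:
  λ = -3: algebraic multiplicity = 2, geometric multiplicity = 1
  λ = -2: algebraic multiplicity = 3, geometric multiplicity = 2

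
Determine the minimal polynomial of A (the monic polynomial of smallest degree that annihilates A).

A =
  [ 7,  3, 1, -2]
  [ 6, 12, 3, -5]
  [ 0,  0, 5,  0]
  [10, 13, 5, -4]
x^3 - 15*x^2 + 75*x - 125

The characteristic polynomial is χ_A(x) = (x - 5)^4, so the eigenvalues are known. The minimal polynomial is
  m_A(x) = Π_λ (x − λ)^{k_λ}
where k_λ is the size of the *largest* Jordan block for λ (equivalently, the smallest k with (A − λI)^k v = 0 for every generalised eigenvector v of λ).

  λ = 5: largest Jordan block has size 3, contributing (x − 5)^3

So m_A(x) = (x - 5)^3 = x^3 - 15*x^2 + 75*x - 125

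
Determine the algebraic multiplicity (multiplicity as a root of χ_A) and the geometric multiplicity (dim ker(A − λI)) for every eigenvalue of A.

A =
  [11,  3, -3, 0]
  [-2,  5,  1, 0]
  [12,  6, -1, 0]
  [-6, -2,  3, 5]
λ = 5: alg = 4, geom = 2

Step 1 — factor the characteristic polynomial to read off the algebraic multiplicities:
  χ_A(x) = (x - 5)^4

Step 2 — compute geometric multiplicities via the rank-nullity identity g(λ) = n − rank(A − λI):
  rank(A − (5)·I) = 2, so dim ker(A − (5)·I) = n − 2 = 2

Summary:
  λ = 5: algebraic multiplicity = 4, geometric multiplicity = 2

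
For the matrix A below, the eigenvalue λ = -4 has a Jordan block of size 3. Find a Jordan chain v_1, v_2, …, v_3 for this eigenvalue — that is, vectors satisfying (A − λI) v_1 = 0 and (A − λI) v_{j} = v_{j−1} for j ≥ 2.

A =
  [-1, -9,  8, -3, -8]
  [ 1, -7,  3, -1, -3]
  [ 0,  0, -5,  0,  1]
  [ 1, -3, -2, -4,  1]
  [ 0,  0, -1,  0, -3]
A Jordan chain for λ = -4 of length 3:
v_1 = (-3, -1, 0, 0, 0)ᵀ
v_2 = (3, 1, 0, 1, 0)ᵀ
v_3 = (1, 0, 0, 0, 0)ᵀ

Let N = A − (-4)·I. We want v_3 with N^3 v_3 = 0 but N^2 v_3 ≠ 0; then v_{j-1} := N · v_j for j = 3, …, 2.

Pick v_3 = (1, 0, 0, 0, 0)ᵀ.
Then v_2 = N · v_3 = (3, 1, 0, 1, 0)ᵀ.
Then v_1 = N · v_2 = (-3, -1, 0, 0, 0)ᵀ.

Sanity check: (A − (-4)·I) v_1 = (0, 0, 0, 0, 0)ᵀ = 0. ✓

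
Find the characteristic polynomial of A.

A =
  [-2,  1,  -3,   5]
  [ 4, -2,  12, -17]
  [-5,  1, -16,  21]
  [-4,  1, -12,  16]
x^4 + 4*x^3 + 6*x^2 + 4*x + 1

Expanding det(x·I − A) (e.g. by cofactor expansion or by noting that A is similar to its Jordan form J, which has the same characteristic polynomial as A) gives
  χ_A(x) = x^4 + 4*x^3 + 6*x^2 + 4*x + 1
which factors as (x + 1)^4. The eigenvalues (with algebraic multiplicities) are λ = -1 with multiplicity 4.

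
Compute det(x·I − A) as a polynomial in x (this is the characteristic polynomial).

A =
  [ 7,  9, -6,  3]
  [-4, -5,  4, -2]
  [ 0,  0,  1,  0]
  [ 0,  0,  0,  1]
x^4 - 4*x^3 + 6*x^2 - 4*x + 1

Expanding det(x·I − A) (e.g. by cofactor expansion or by noting that A is similar to its Jordan form J, which has the same characteristic polynomial as A) gives
  χ_A(x) = x^4 - 4*x^3 + 6*x^2 - 4*x + 1
which factors as (x - 1)^4. The eigenvalues (with algebraic multiplicities) are λ = 1 with multiplicity 4.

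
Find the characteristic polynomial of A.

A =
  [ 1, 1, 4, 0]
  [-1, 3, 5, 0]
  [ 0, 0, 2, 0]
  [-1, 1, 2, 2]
x^4 - 8*x^3 + 24*x^2 - 32*x + 16

Expanding det(x·I − A) (e.g. by cofactor expansion or by noting that A is similar to its Jordan form J, which has the same characteristic polynomial as A) gives
  χ_A(x) = x^4 - 8*x^3 + 24*x^2 - 32*x + 16
which factors as (x - 2)^4. The eigenvalues (with algebraic multiplicities) are λ = 2 with multiplicity 4.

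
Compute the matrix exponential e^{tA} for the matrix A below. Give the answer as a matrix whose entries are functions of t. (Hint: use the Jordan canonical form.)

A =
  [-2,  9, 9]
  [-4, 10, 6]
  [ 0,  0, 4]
e^{tA} =
  [-6*t*exp(4*t) + exp(4*t), 9*t*exp(4*t), 9*t*exp(4*t)]
  [-4*t*exp(4*t), 6*t*exp(4*t) + exp(4*t), 6*t*exp(4*t)]
  [0, 0, exp(4*t)]

Strategy: write A = P · J · P⁻¹ where J is a Jordan canonical form, so e^{tA} = P · e^{tJ} · P⁻¹, and e^{tJ} can be computed block-by-block.

A has Jordan form
J =
  [4, 1, 0]
  [0, 4, 0]
  [0, 0, 4]
(up to reordering of blocks).

Per-block formulas:
  For a 1×1 block at λ = 4: exp(t · [4]) = [e^(4t)].
  For a 2×2 Jordan block J_2(4): exp(t · J_2(4)) = e^(4t)·(I + t·N), where N is the 2×2 nilpotent shift.

After assembling e^{tJ} and conjugating by P, we get:

e^{tA} =
  [-6*t*exp(4*t) + exp(4*t), 9*t*exp(4*t), 9*t*exp(4*t)]
  [-4*t*exp(4*t), 6*t*exp(4*t) + exp(4*t), 6*t*exp(4*t)]
  [0, 0, exp(4*t)]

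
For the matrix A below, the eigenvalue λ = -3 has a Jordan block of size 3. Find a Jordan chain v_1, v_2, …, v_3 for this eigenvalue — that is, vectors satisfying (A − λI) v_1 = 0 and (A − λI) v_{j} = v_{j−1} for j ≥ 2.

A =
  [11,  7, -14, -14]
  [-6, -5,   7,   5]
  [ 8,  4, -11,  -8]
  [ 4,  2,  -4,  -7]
A Jordan chain for λ = -3 of length 3:
v_1 = (-14, 4, -8, -4)ᵀ
v_2 = (14, -6, 8, 4)ᵀ
v_3 = (1, 0, 0, 0)ᵀ

Let N = A − (-3)·I. We want v_3 with N^3 v_3 = 0 but N^2 v_3 ≠ 0; then v_{j-1} := N · v_j for j = 3, …, 2.

Pick v_3 = (1, 0, 0, 0)ᵀ.
Then v_2 = N · v_3 = (14, -6, 8, 4)ᵀ.
Then v_1 = N · v_2 = (-14, 4, -8, -4)ᵀ.

Sanity check: (A − (-3)·I) v_1 = (0, 0, 0, 0)ᵀ = 0. ✓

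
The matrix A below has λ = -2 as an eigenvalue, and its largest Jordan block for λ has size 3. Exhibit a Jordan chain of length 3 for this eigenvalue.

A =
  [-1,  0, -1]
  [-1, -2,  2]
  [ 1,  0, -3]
A Jordan chain for λ = -2 of length 3:
v_1 = (0, 1, 0)ᵀ
v_2 = (1, -1, 1)ᵀ
v_3 = (1, 0, 0)ᵀ

Let N = A − (-2)·I. We want v_3 with N^3 v_3 = 0 but N^2 v_3 ≠ 0; then v_{j-1} := N · v_j for j = 3, …, 2.

Pick v_3 = (1, 0, 0)ᵀ.
Then v_2 = N · v_3 = (1, -1, 1)ᵀ.
Then v_1 = N · v_2 = (0, 1, 0)ᵀ.

Sanity check: (A − (-2)·I) v_1 = (0, 0, 0)ᵀ = 0. ✓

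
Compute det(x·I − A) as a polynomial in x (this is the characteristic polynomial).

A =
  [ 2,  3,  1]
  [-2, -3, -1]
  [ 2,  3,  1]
x^3

Expanding det(x·I − A) (e.g. by cofactor expansion or by noting that A is similar to its Jordan form J, which has the same characteristic polynomial as A) gives
  χ_A(x) = x^3
which factors as x^3. The eigenvalues (with algebraic multiplicities) are λ = 0 with multiplicity 3.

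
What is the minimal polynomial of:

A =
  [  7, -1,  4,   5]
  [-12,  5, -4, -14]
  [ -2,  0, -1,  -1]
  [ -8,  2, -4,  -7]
x^2 - 2*x + 1

The characteristic polynomial is χ_A(x) = (x - 1)^4, so the eigenvalues are known. The minimal polynomial is
  m_A(x) = Π_λ (x − λ)^{k_λ}
where k_λ is the size of the *largest* Jordan block for λ (equivalently, the smallest k with (A − λI)^k v = 0 for every generalised eigenvector v of λ).

  λ = 1: largest Jordan block has size 2, contributing (x − 1)^2

So m_A(x) = (x - 1)^2 = x^2 - 2*x + 1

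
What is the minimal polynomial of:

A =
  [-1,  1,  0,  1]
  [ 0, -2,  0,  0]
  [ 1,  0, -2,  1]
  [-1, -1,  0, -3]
x^2 + 4*x + 4

The characteristic polynomial is χ_A(x) = (x + 2)^4, so the eigenvalues are known. The minimal polynomial is
  m_A(x) = Π_λ (x − λ)^{k_λ}
where k_λ is the size of the *largest* Jordan block for λ (equivalently, the smallest k with (A − λI)^k v = 0 for every generalised eigenvector v of λ).

  λ = -2: largest Jordan block has size 2, contributing (x + 2)^2

So m_A(x) = (x + 2)^2 = x^2 + 4*x + 4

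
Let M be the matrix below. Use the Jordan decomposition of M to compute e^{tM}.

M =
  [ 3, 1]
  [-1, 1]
e^{tM} =
  [t*exp(2*t) + exp(2*t), t*exp(2*t)]
  [-t*exp(2*t), -t*exp(2*t) + exp(2*t)]

Strategy: write M = P · J · P⁻¹ where J is a Jordan canonical form, so e^{tM} = P · e^{tJ} · P⁻¹, and e^{tJ} can be computed block-by-block.

M has Jordan form
J =
  [2, 1]
  [0, 2]
(up to reordering of blocks).

Per-block formulas:
  For a 2×2 Jordan block J_2(2): exp(t · J_2(2)) = e^(2t)·(I + t·N), where N is the 2×2 nilpotent shift.

After assembling e^{tJ} and conjugating by P, we get:

e^{tM} =
  [t*exp(2*t) + exp(2*t), t*exp(2*t)]
  [-t*exp(2*t), -t*exp(2*t) + exp(2*t)]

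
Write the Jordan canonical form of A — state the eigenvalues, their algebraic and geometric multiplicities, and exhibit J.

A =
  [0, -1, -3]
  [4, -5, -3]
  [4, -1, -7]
J_2(-4) ⊕ J_1(-4)

The characteristic polynomial is
  det(x·I − A) = x^3 + 12*x^2 + 48*x + 64 = (x + 4)^3

Eigenvalues and multiplicities (the geometric multiplicity of λ is n − rank(A − λI), which equals the number of Jordan blocks for λ):
  λ = -4: algebraic multiplicity = 3, geometric multiplicity = 2

Determining the block sizes for each eigenvalue:
  λ = -4: 2 blocks summing to 3 forces exactly one block of size 2 and the rest size 1 → block sizes [2, 1]

Assembling the blocks gives a Jordan form
J =
  [-4,  1,  0]
  [ 0, -4,  0]
  [ 0,  0, -4]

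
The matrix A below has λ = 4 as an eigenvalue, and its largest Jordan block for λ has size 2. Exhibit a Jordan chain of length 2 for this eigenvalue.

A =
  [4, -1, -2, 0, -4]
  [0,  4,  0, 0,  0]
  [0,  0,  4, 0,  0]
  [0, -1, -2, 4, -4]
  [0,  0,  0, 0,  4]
A Jordan chain for λ = 4 of length 2:
v_1 = (-1, 0, 0, -1, 0)ᵀ
v_2 = (0, 1, 0, 0, 0)ᵀ

Let N = A − (4)·I. We want v_2 with N^2 v_2 = 0 but N^1 v_2 ≠ 0; then v_{j-1} := N · v_j for j = 2, …, 2.

Pick v_2 = (0, 1, 0, 0, 0)ᵀ.
Then v_1 = N · v_2 = (-1, 0, 0, -1, 0)ᵀ.

Sanity check: (A − (4)·I) v_1 = (0, 0, 0, 0, 0)ᵀ = 0. ✓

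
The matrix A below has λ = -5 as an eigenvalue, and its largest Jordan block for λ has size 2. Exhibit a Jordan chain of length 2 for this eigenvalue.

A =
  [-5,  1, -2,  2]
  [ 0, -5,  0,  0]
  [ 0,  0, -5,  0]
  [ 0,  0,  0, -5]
A Jordan chain for λ = -5 of length 2:
v_1 = (1, 0, 0, 0)ᵀ
v_2 = (0, 1, 0, 0)ᵀ

Let N = A − (-5)·I. We want v_2 with N^2 v_2 = 0 but N^1 v_2 ≠ 0; then v_{j-1} := N · v_j for j = 2, …, 2.

Pick v_2 = (0, 1, 0, 0)ᵀ.
Then v_1 = N · v_2 = (1, 0, 0, 0)ᵀ.

Sanity check: (A − (-5)·I) v_1 = (0, 0, 0, 0)ᵀ = 0. ✓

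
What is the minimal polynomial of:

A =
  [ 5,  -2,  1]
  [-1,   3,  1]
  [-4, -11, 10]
x^3 - 18*x^2 + 108*x - 216

The characteristic polynomial is χ_A(x) = (x - 6)^3, so the eigenvalues are known. The minimal polynomial is
  m_A(x) = Π_λ (x − λ)^{k_λ}
where k_λ is the size of the *largest* Jordan block for λ (equivalently, the smallest k with (A − λI)^k v = 0 for every generalised eigenvector v of λ).

  λ = 6: largest Jordan block has size 3, contributing (x − 6)^3

So m_A(x) = (x - 6)^3 = x^3 - 18*x^2 + 108*x - 216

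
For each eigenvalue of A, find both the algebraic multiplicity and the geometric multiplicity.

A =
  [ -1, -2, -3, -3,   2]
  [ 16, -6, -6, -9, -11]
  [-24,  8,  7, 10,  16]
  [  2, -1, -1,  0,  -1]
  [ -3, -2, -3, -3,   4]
λ = -1: alg = 2, geom = 1; λ = 2: alg = 3, geom = 1

Step 1 — factor the characteristic polynomial to read off the algebraic multiplicities:
  χ_A(x) = (x - 2)^3*(x + 1)^2

Step 2 — compute geometric multiplicities via the rank-nullity identity g(λ) = n − rank(A − λI):
  rank(A − (-1)·I) = 4, so dim ker(A − (-1)·I) = n − 4 = 1
  rank(A − (2)·I) = 4, so dim ker(A − (2)·I) = n − 4 = 1

Summary:
  λ = -1: algebraic multiplicity = 2, geometric multiplicity = 1
  λ = 2: algebraic multiplicity = 3, geometric multiplicity = 1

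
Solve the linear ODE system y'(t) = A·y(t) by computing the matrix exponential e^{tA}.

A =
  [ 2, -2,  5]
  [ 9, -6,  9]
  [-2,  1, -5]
e^{tA} =
  [-3*t^2*exp(-3*t)/2 + 5*t*exp(-3*t) + exp(-3*t), t^2*exp(-3*t)/2 - 2*t*exp(-3*t), -3*t^2*exp(-3*t)/2 + 5*t*exp(-3*t)]
  [9*t*exp(-3*t), -3*t*exp(-3*t) + exp(-3*t), 9*t*exp(-3*t)]
  [3*t^2*exp(-3*t)/2 - 2*t*exp(-3*t), -t^2*exp(-3*t)/2 + t*exp(-3*t), 3*t^2*exp(-3*t)/2 - 2*t*exp(-3*t) + exp(-3*t)]

Strategy: write A = P · J · P⁻¹ where J is a Jordan canonical form, so e^{tA} = P · e^{tJ} · P⁻¹, and e^{tJ} can be computed block-by-block.

A has Jordan form
J =
  [-3,  1,  0]
  [ 0, -3,  1]
  [ 0,  0, -3]
(up to reordering of blocks).

Per-block formulas:
  For a 3×3 Jordan block J_3(-3): exp(t · J_3(-3)) = e^(-3t)·(I + t·N + (t^2/2)·N^2), where N is the 3×3 nilpotent shift.

After assembling e^{tJ} and conjugating by P, we get:

e^{tA} =
  [-3*t^2*exp(-3*t)/2 + 5*t*exp(-3*t) + exp(-3*t), t^2*exp(-3*t)/2 - 2*t*exp(-3*t), -3*t^2*exp(-3*t)/2 + 5*t*exp(-3*t)]
  [9*t*exp(-3*t), -3*t*exp(-3*t) + exp(-3*t), 9*t*exp(-3*t)]
  [3*t^2*exp(-3*t)/2 - 2*t*exp(-3*t), -t^2*exp(-3*t)/2 + t*exp(-3*t), 3*t^2*exp(-3*t)/2 - 2*t*exp(-3*t) + exp(-3*t)]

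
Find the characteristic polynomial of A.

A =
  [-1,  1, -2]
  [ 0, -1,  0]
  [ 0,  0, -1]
x^3 + 3*x^2 + 3*x + 1

Expanding det(x·I − A) (e.g. by cofactor expansion or by noting that A is similar to its Jordan form J, which has the same characteristic polynomial as A) gives
  χ_A(x) = x^3 + 3*x^2 + 3*x + 1
which factors as (x + 1)^3. The eigenvalues (with algebraic multiplicities) are λ = -1 with multiplicity 3.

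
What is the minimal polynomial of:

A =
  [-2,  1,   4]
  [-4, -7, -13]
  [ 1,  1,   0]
x^3 + 9*x^2 + 27*x + 27

The characteristic polynomial is χ_A(x) = (x + 3)^3, so the eigenvalues are known. The minimal polynomial is
  m_A(x) = Π_λ (x − λ)^{k_λ}
where k_λ is the size of the *largest* Jordan block for λ (equivalently, the smallest k with (A − λI)^k v = 0 for every generalised eigenvector v of λ).

  λ = -3: largest Jordan block has size 3, contributing (x + 3)^3

So m_A(x) = (x + 3)^3 = x^3 + 9*x^2 + 27*x + 27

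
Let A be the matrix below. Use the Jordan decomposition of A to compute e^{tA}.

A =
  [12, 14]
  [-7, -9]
e^{tA} =
  [2*exp(5*t) - exp(-2*t), 2*exp(5*t) - 2*exp(-2*t)]
  [-exp(5*t) + exp(-2*t), -exp(5*t) + 2*exp(-2*t)]

Strategy: write A = P · J · P⁻¹ where J is a Jordan canonical form, so e^{tA} = P · e^{tJ} · P⁻¹, and e^{tJ} can be computed block-by-block.

A has Jordan form
J =
  [-2, 0]
  [ 0, 5]
(up to reordering of blocks).

Per-block formulas:
  For a 1×1 block at λ = 5: exp(t · [5]) = [e^(5t)].
  For a 1×1 block at λ = -2: exp(t · [-2]) = [e^(-2t)].

After assembling e^{tJ} and conjugating by P, we get:

e^{tA} =
  [2*exp(5*t) - exp(-2*t), 2*exp(5*t) - 2*exp(-2*t)]
  [-exp(5*t) + exp(-2*t), -exp(5*t) + 2*exp(-2*t)]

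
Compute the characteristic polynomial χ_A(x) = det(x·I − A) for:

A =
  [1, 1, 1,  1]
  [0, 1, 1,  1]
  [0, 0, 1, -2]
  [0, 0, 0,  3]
x^4 - 6*x^3 + 12*x^2 - 10*x + 3

Expanding det(x·I − A) (e.g. by cofactor expansion or by noting that A is similar to its Jordan form J, which has the same characteristic polynomial as A) gives
  χ_A(x) = x^4 - 6*x^3 + 12*x^2 - 10*x + 3
which factors as (x - 3)*(x - 1)^3. The eigenvalues (with algebraic multiplicities) are λ = 1 with multiplicity 3, λ = 3 with multiplicity 1.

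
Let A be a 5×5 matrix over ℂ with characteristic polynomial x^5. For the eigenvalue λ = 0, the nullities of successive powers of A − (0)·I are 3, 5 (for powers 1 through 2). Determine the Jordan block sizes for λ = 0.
Block sizes for λ = 0: [2, 2, 1]

From the dimensions of kernels of powers, the number of Jordan blocks of size at least j is d_j − d_{j−1} where d_j = dim ker(N^j) (with d_0 = 0). Computing the differences gives [3, 2].
The number of blocks of size exactly k is (#blocks of size ≥ k) − (#blocks of size ≥ k + 1), so the partition is: 1 block(s) of size 1, 2 block(s) of size 2.
In nonincreasing order the block sizes are [2, 2, 1].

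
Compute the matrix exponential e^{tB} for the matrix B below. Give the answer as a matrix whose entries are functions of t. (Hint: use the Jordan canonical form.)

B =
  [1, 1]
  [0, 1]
e^{tB} =
  [exp(t), t*exp(t)]
  [0, exp(t)]

Strategy: write B = P · J · P⁻¹ where J is a Jordan canonical form, so e^{tB} = P · e^{tJ} · P⁻¹, and e^{tJ} can be computed block-by-block.

B has Jordan form
J =
  [1, 1]
  [0, 1]
(up to reordering of blocks).

Per-block formulas:
  For a 2×2 Jordan block J_2(1): exp(t · J_2(1)) = e^(1t)·(I + t·N), where N is the 2×2 nilpotent shift.

After assembling e^{tJ} and conjugating by P, we get:

e^{tB} =
  [exp(t), t*exp(t)]
  [0, exp(t)]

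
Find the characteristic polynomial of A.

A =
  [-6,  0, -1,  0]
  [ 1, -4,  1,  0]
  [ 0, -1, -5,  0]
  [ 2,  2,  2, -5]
x^4 + 20*x^3 + 150*x^2 + 500*x + 625

Expanding det(x·I − A) (e.g. by cofactor expansion or by noting that A is similar to its Jordan form J, which has the same characteristic polynomial as A) gives
  χ_A(x) = x^4 + 20*x^3 + 150*x^2 + 500*x + 625
which factors as (x + 5)^4. The eigenvalues (with algebraic multiplicities) are λ = -5 with multiplicity 4.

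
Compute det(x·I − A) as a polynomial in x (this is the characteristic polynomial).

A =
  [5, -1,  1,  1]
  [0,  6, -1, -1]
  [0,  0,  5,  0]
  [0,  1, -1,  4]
x^4 - 20*x^3 + 150*x^2 - 500*x + 625

Expanding det(x·I − A) (e.g. by cofactor expansion or by noting that A is similar to its Jordan form J, which has the same characteristic polynomial as A) gives
  χ_A(x) = x^4 - 20*x^3 + 150*x^2 - 500*x + 625
which factors as (x - 5)^4. The eigenvalues (with algebraic multiplicities) are λ = 5 with multiplicity 4.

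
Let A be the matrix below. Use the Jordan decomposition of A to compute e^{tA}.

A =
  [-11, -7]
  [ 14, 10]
e^{tA} =
  [-exp(3*t) + 2*exp(-4*t), -exp(3*t) + exp(-4*t)]
  [2*exp(3*t) - 2*exp(-4*t), 2*exp(3*t) - exp(-4*t)]

Strategy: write A = P · J · P⁻¹ where J is a Jordan canonical form, so e^{tA} = P · e^{tJ} · P⁻¹, and e^{tJ} can be computed block-by-block.

A has Jordan form
J =
  [-4, 0]
  [ 0, 3]
(up to reordering of blocks).

Per-block formulas:
  For a 1×1 block at λ = 3: exp(t · [3]) = [e^(3t)].
  For a 1×1 block at λ = -4: exp(t · [-4]) = [e^(-4t)].

After assembling e^{tJ} and conjugating by P, we get:

e^{tA} =
  [-exp(3*t) + 2*exp(-4*t), -exp(3*t) + exp(-4*t)]
  [2*exp(3*t) - 2*exp(-4*t), 2*exp(3*t) - exp(-4*t)]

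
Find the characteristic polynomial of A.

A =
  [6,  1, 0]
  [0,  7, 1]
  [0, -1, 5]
x^3 - 18*x^2 + 108*x - 216

Expanding det(x·I − A) (e.g. by cofactor expansion or by noting that A is similar to its Jordan form J, which has the same characteristic polynomial as A) gives
  χ_A(x) = x^3 - 18*x^2 + 108*x - 216
which factors as (x - 6)^3. The eigenvalues (with algebraic multiplicities) are λ = 6 with multiplicity 3.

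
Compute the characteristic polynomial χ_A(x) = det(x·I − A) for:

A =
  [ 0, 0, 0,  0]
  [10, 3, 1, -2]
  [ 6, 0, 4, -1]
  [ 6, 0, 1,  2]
x^4 - 9*x^3 + 27*x^2 - 27*x

Expanding det(x·I − A) (e.g. by cofactor expansion or by noting that A is similar to its Jordan form J, which has the same characteristic polynomial as A) gives
  χ_A(x) = x^4 - 9*x^3 + 27*x^2 - 27*x
which factors as x*(x - 3)^3. The eigenvalues (with algebraic multiplicities) are λ = 0 with multiplicity 1, λ = 3 with multiplicity 3.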